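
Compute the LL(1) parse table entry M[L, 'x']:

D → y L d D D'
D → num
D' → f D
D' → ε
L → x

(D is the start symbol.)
L → x

To find M[L, 'x'], we find productions for L where 'x' is in the predict set (PREDICT(N → α) = (FIRST(α) \ {ε}) ∪ (FOLLOW(N) if α ⇒* ε)).

L → x: PREDICT = { 'x' }
  'x' is in predict set, so this production goes in M[L, 'x']

M[L, 'x'] = L → x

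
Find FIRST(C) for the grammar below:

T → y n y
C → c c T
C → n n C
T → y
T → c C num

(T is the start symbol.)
{ 'c', 'n' }

From C → c c T:
  - c is a terminal: add 'c' and stop
From C → n n C:
  - n is a terminal: add 'n' and stop

Collecting: FIRST(C) = { 'c', 'n' }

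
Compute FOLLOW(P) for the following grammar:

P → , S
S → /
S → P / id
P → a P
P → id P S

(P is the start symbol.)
To compute FOLLOW(P), find every occurrence of P on a right-hand side N → α P β: add FIRST(β) \ {ε}, and if β is empty or nullable also add FOLLOW(N). Iterate to a fixed point.

P is the start symbol, so $ ∈ FOLLOW(P).
In S → P / id: P is followed by '/' id, add FIRST('/' id) \ {ε} = { '/' }
In P → a P: P is at the end; this adds FOLLOW(P) to itself — nothing new
In P → id P S: P is followed by S, add FIRST(S) \ {ε} = { ',', '/', 'a', 'id' }

Taking the union: FOLLOW(P) = { $, ',', '/', 'a', 'id' }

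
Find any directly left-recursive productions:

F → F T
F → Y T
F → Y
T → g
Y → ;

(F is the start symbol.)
Yes, F is left-recursive

F → F T: LEFT RECURSIVE (starts with F)
F → Y T: starts with Y
F → Y: starts with Y
T → g: starts with g
Y → ;: starts with ';'

The grammar has direct left recursion on: F.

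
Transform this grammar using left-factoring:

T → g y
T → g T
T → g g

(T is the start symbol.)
T → g T'
T' → y
T' → T
T' → g

Left-factoring transforms A → αβ₁ | αβ₂ into A → αA' and A' → β₁ | β₂
(α is the longest common prefix among the alternatives). Repeat until
no nonterminal has two alternatives with a common prefix.

Round 1: T has alternatives sharing prefix 'g'. Introduce T': T → g T'
  Add: T' → y
  Add: T' → T
  Add: T' → g

No remaining common prefixes — done.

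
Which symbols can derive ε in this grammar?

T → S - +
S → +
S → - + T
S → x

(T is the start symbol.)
None

There are no ε-productions, so no non-terminal can derive ε.
No non-terminals are nullable.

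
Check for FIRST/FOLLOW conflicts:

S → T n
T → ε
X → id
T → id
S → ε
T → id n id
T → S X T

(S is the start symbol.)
Nullable non-terminals: S, T.
FIRST sets used below: FIRST(T) = { 'id', 'n', ε }, FIRST(S) = { 'id', 'n', ε }, FIRST(X) = { 'id' }

S: nullable alternative(s) S → ε; FOLLOW(S) = { $, 'id' }
  S → T n: FIRST \ {ε} = { 'id', 'n' } — overlaps FOLLOW(S) on { 'id' }: CONFLICT
  S → ε: FIRST \ {ε} = { } — this is the only nullable alternative, skip

T: nullable alternative(s) T → ε; FOLLOW(T) = { 'n' }
  T → ε: FIRST \ {ε} = { } — this is the only nullable alternative, skip
  T → id: FIRST \ {ε} = { 'id' } — disjoint from FOLLOW(T)
  T → id n id: FIRST \ {ε} = { 'id' } — disjoint from FOLLOW(T)
  T → S X T: FIRST \ {ε} = { 'id', 'n' } — overlaps FOLLOW(T) on { 'n' }: CONFLICT

X has no nullable alternative, so no FIRST/FOLLOW check is needed there.

So the grammar has 2 FIRST/FOLLOW conflicts (marked CONFLICT above).

Answer: Yes. S → T n with FOLLOW(S) on { 'id' }; T → S X T with FOLLOW(T) on { 'n' }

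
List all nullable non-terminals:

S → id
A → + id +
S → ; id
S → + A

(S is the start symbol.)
None

There are no ε-productions, so no non-terminal can derive ε.
No non-terminals are nullable.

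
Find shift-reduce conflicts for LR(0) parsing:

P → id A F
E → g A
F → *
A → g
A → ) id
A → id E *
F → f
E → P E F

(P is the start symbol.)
No shift-reduce conflicts

A shift-reduce conflict occurs when an LR(0) state has both:
  - a complete (reduce) item [A → α .] (dot at the end), and
  - a shift item [B → β . c γ] (dot before a terminal).

Augment with P' → P and build the canonical LR(0) collection (I0 = CLOSURE({[P' → . P]}), then GOTO on every symbol after a dot until no new states appear). It has 18 states:
  I0: { [P → . id A F], [P' → . P] }  — shift
  I1: { [P' → P .] }  — accept
  I2: { [A → . ) id], [A → . g], [A → . id E *], [P → id . A F] }  — shift
  I3: { [A → ) . id] }  — shift
  I4: { [F → . *], [F → . f], [P → id A . F] }  — shift
  I5: { [A → g .] }  — reduce
  I6: { [A → id . E *], [E → . P E F], [E → . g A], [P → . id A F] }  — shift
  I7: { [A → id E . *] }  — shift
  I8: { [E → . P E F], [E → . g A], [E → P . E F], [P → . id A F] }  — shift
  I9: { [A → . ) id], [A → . g], [A → . id E *], [E → g . A] }  — shift
  I10: { [E → g A .] }  — reduce
  I11: { [E → P E . F], [F → . *], [F → . f] }  — shift
  I12: { [F → * .] }  — reduce
  I13: { [E → P E F .] }  — reduce
  I14: { [F → f .] }  — reduce
  I15: { [A → id E * .] }  — reduce
  I16: { [P → id A F .] }  — reduce
  I17: { [A → ) id .] }  — reduce

No state contains both a complete item and a shift item.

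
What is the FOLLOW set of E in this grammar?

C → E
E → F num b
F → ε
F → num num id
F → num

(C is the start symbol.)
In C → E: E is at the end, add FOLLOW(C)

The FOLLOW sets referred to above (computed the same way, to a fixed point):
  FOLLOW(C) = { $ }

Taking the union: FOLLOW(E) = { $ }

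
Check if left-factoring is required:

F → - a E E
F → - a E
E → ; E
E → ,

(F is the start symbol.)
Left-factoring is needed when two productions for the same non-terminal
share a common prefix on the right-hand side.

Productions for F:
  F → - a E E
  F → - a E
Productions for E:
  E → ; E
  E → ,

Found common prefix '- a E' in productions for F

Answer: Yes, F has productions with common prefix '- a E'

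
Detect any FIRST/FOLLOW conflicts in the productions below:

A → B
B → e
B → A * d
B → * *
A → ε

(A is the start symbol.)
Yes. A → B with FOLLOW(A) on { '*' }

A FIRST/FOLLOW conflict occurs when a non-terminal N has a nullable alternative N → β (β ⇒* ε) and another alternative N → α with FIRST(α) ∩ FOLLOW(N) ≠ ∅: on such a lookahead the parser cannot decide between expanding α and letting N vanish via β.

Nullable non-terminals: A.
FIRST sets used below: FIRST(B) = { '*', 'e' }

A: nullable alternative(s) A → ε; FOLLOW(A) = { $, '*' }
  A → B: FIRST \ {ε} = { '*', 'e' } — overlaps FOLLOW(A) on { '*' }: CONFLICT
  A → ε: FIRST \ {ε} = { } — this is the only nullable alternative, skip

B has no nullable alternative, so no FIRST/FOLLOW check is needed there.

So the grammar has 1 FIRST/FOLLOW conflict (marked CONFLICT above).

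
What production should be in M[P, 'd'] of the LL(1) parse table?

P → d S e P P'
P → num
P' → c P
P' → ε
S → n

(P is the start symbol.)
P → d S e P P'

To find M[P, 'd'], we find productions for P where 'd' is in the predict set (PREDICT(N → α) = (FIRST(α) \ {ε}) ∪ (FOLLOW(N) if α ⇒* ε)).

P → d S e P P': PREDICT = { 'd' }
  'd' is in predict set, so this production goes in M[P, 'd']
P → num: PREDICT = { 'num' }

M[P, 'd'] = P → d S e P P'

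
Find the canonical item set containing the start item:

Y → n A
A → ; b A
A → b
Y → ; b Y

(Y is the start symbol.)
First, augment the grammar with Y' → Y
I₀ = CLOSURE({ [Y' → . Y] }):
  [Y' → . Y] has the dot before Y: add [Y → . n A], [Y → . ; b Y]
No further items can be added.

I₀ = { [Y → . ; b Y], [Y → . n A], [Y' → . Y] }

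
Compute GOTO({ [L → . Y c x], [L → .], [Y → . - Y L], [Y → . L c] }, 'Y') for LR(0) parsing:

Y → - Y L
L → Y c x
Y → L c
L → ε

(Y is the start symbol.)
GOTO(I, 'Y') = CLOSURE({ [A → αX.β] : [A → α.Xβ] ∈ I, X = 'Y' })

Items with dot before 'Y', with the dot advanced:
  [L → . Y c x] → [L → Y . c x]
Closure adds nothing (no advanced item has the dot before a non-terminal).

GOTO = { [L → Y . c x] }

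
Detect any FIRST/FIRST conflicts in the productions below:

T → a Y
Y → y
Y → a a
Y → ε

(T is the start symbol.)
A FIRST/FIRST conflict occurs when two productions N → α and N → β for the same non-terminal have FIRST(α) ∩ FIRST(β) ≠ ∅ (with ε ∈ FIRST of a nullable right-hand side, so two nullable alternatives also conflict).

Productions for Y:
  Y → y: FIRST = { 'y' }
  Y → a a: FIRST = { 'a' }
  Y → ε: FIRST = { ε }
T has only one production, so no FIRST/FIRST conflict is possible there.

All alternatives of each non-terminal have pairwise disjoint FIRST sets.

Answer: No FIRST/FIRST conflicts.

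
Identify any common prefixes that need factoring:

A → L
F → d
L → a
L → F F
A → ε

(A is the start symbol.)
Left-factoring is needed when two productions for the same non-terminal
share a common prefix on the right-hand side.

Productions for A:
  A → L
  A → ε
Productions for L:
  L → a
  L → F F

No common prefixes found.

Answer: No, left-factoring is not needed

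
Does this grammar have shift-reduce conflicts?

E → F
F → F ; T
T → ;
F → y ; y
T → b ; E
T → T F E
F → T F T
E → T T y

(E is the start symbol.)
Augment with E' → E and build the canonical LR(0) collection (I0 = CLOSURE({[E' → . E]}), then GOTO on every symbol after a dot until no new states appear). It has 21 states:
  I0: { [E → . F], [E → . T T y], [E' → . E], [F → . F ; T], [F → . T F T], [F → . y ; y], [T → . ;], [T → . T F E], [T → . b ; E] }  — shift
  I1: { [T → ; .] }  — reduce
  I2: { [E' → E .] }  — accept
  I3: { [E → F .], [F → F . ; T] }  — shift, reduce
  I4: { [E → T . T y], [F → . F ; T], [F → . T F T], [F → . y ; y], [F → T . F T], [T → . ;], [T → . T F E], [T → . b ; E], [T → T . F E] }  — shift
  I5: { [T → b . ; E] }  — shift
  I6: { [F → y . ; y] }  — shift
  I7: { [F → y ; . y] }  — shift
  I8: { [F → y ; y .] }  — reduce
  I9: { [E → . F], [E → . T T y], [F → . F ; T], [F → . T F T], [F → . y ; y], [T → . ;], [T → . T F E], [T → . b ; E], [T → b ; . E] }  — shift
  I10: { [T → b ; E .] }  — reduce
  I11: { [E → . F], [E → . T T y], [F → . F ; T], [F → . T F T], [F → . y ; y], [F → F . ; T], [F → T F . T], [T → . ;], [T → . T F E], [T → . b ; E], [T → T F . E] }  — shift
  I12: { [E → T T . y], [F → . F ; T], [F → . T F T], [F → . y ; y], [F → T . F T], [T → . ;], [T → . T F E], [T → . b ; E], [T → T . F E] }  — shift
  I13: { [F → . F ; T], [F → . T F T], [F → . y ; y], [F → T . F T], [T → . ;], [T → . T F E], [T → . b ; E], [T → T . F E] }  — shift
  I14: { [E → T T y .], [F → y . ; y] }  — shift, reduce
  I15: { [F → F ; . T], [T → . ;], [T → . T F E], [T → . b ; E], [T → ; .] }  — shift, reduce
  I16: { [T → T F E .] }  — reduce
  I17: { [E → T . T y], [F → . F ; T], [F → . T F T], [F → . y ; y], [F → T . F T], [F → T F T .], [T → . ;], [T → . T F E], [T → . b ; E], [T → T . F E] }  — shift, reduce
  I18: { [F → . F ; T], [F → . T F T], [F → . y ; y], [F → F ; T .], [T → . ;], [T → . T F E], [T → . b ; E], [T → T . F E] }  — shift, reduce
  I19: { [E → . F], [E → . T T y], [F → . F ; T], [F → . T F T], [F → . y ; y], [F → F . ; T], [T → . ;], [T → . T F E], [T → . b ; E], [T → T F . E] }  — shift
  I20: { [F → F ; . T], [T → . ;], [T → . T F E], [T → . b ; E] }  — shift

I3 contains reduce item [E → F .] and shift item [F → F . ; T] — shift-reduce conflict.
I14 contains reduce item [E → T T y .] and shift item [F → y . ; y] — shift-reduce conflict.
I15 contains reduce item [T → ; .] and shift items [T → . ;], [T → . b ; E] — shift-reduce conflict.
I17 contains reduce item [F → T F T .] and shift items [F → . y ; y], [T → . ;], [T → . b ; E] — shift-reduce conflict.
I18 contains reduce item [F → F ; T .] and shift items [F → . y ; y], [T → . ;], [T → . b ; E] — shift-reduce conflict.

Answer: Yes — I3: [E → F .] vs [F → F . ; T]; I14: [E → T T y .] vs [F → y . ; y]; I15: [T → ; .] vs [T → . ;]; I17: [F → T F T .] vs [F → . y ; y]; I18: [F → F ; T .] vs [F → . y ; y]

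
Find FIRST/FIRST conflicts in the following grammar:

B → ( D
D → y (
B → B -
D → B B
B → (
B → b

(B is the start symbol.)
Yes. B → '(' D / B → B '-' on { '(' }; B → '(' D / B → '(' on { '(' }; B → B '-' / B → '(' on { '(' }; B → B '-' / B → b on { 'b' }

A FIRST/FIRST conflict occurs when two productions N → α and N → β for the same non-terminal have FIRST(α) ∩ FIRST(β) ≠ ∅ (with ε ∈ FIRST of a nullable right-hand side, so two nullable alternatives also conflict).

FIRST sets of the non-terminals at (or reachable through a nullable prefix from) the front of some alternative:
  FIRST(B) = { '(', 'b' }

Productions for B:
  B → ( D: FIRST = { '(' }
  B → B -: FIRST = { '(', 'b' }
  B → (: FIRST = { '(' }
  B → b: FIRST = { 'b' }
Productions for D:
  D → y (: FIRST = { 'y' }
  D → B B: FIRST = { '(', 'b' }

Conflict for B: B → ( D and B → B -
  Overlap: { '(' }
Conflict for B: B → ( D and B → (
  Overlap: { '(' }
Conflict for B: B → B - and B → (
  Overlap: { '(' }
Conflict for B: B → B - and B → b
  Overlap: { 'b' }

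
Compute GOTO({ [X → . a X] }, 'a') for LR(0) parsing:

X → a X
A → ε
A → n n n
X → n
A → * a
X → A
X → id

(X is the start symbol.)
{ [A → . * a], [A → . n n n], [A → .], [X → . A], [X → . a X], [X → . id], [X → . n], [X → a . X] }

GOTO(I, 'a') = CLOSURE({ [A → αX.β] : [A → α.Xβ] ∈ I, X = 'a' })

Items with dot before 'a', with the dot advanced:
  [X → . a X] → [X → a . X]
Closure of the advanced items:
  [X → a . X] has the dot before X: add [X → . a X], [X → . n], [X → . A], [X → . id]
  [X → . A] has the dot before A: add [A → .], [A → . n n n], [A → . * a]

GOTO = { [A → . * a], [A → . n n n], [A → .], [X → . A], [X → . a X], [X → . id], [X → . n], [X → a . X] }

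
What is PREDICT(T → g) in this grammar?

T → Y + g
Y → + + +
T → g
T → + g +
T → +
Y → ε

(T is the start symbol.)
{ 'g' }

PREDICT(T → g) = (FIRST(RHS) \ {ε}) ∪ (FOLLOW(T) if ε ∈ FIRST(RHS), i.e. RHS ⇒* ε)
FIRST(g) = { 'g' }
ε ∉ FIRST(g), so FOLLOW(T) is not added.
PREDICT(T → g) = { 'g' }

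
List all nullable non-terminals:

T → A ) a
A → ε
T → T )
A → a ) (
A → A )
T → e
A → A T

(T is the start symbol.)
{ 'A' }

ε-productions: A → ε
So A is immediately nullable.
No further non-terminal can be added: every production for the remaining non-terminals contains a terminal or a non-nullable non-terminal.
Nullable = { 'A' }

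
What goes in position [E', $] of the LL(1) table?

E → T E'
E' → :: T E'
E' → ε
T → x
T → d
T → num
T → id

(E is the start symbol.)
To find M[E', $], we find productions for E' where $ is in the predict set (PREDICT(N → α) = (FIRST(α) \ {ε}) ∪ (FOLLOW(N) if α ⇒* ε)).

Relevant sets:
  FOLLOW(E') = { $ }

E' → :: T E': PREDICT = { '::' }
E' → ε: PREDICT = { $ }
  $ is in predict set, so this production goes in M[E', $]

M[E', $] = E' → ε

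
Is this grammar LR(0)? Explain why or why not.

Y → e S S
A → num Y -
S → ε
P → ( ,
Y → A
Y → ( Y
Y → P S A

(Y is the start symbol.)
Yes, the grammar is LR(0)

A grammar is LR(0) if no state in the canonical LR(0) collection has:
  - both a shift item (dot before a terminal) and a complete item (shift-reduce conflict), or
  - two or more complete items (reduce-reduce conflict; the accept item [Y' → Y .] counts as a complete item here).

Augment with Y' → Y and build the canonical LR(0) collection (I0 = CLOSURE({[Y' → . Y]}), then GOTO on every symbol after a dot until no new states appear). It has 15 states:
  I0: { [A → . num Y -], [P → . ( ,], [Y → . ( Y], [Y → . A], [Y → . P S A], [Y → . e S S], [Y' → . Y] }  — shift
  I1: { [A → . num Y -], [P → ( . ,], [P → . ( ,], [Y → ( . Y], [Y → . ( Y], [Y → . A], [Y → . P S A], [Y → . e S S] }  — shift
  I2: { [Y → A .] }  — reduce
  I3: { [S → .], [Y → P . S A] }  — reduce
  I4: { [Y' → Y .] }  — accept
  I5: { [S → .], [Y → e . S S] }  — reduce
  I6: { [A → . num Y -], [A → num . Y -], [P → . ( ,], [Y → . ( Y], [Y → . A], [Y → . P S A], [Y → . e S S] }  — shift
  I7: { [A → num Y . -] }  — shift
  I8: { [A → num Y - .] }  — reduce
  I9: { [S → .], [Y → e S . S] }  — reduce
  I10: { [Y → e S S .] }  — reduce
  I11: { [A → . num Y -], [Y → P S . A] }  — shift
  I12: { [Y → P S A .] }  — reduce
  I13: { [P → ( , .] }  — reduce
  I14: { [Y → ( Y .] }  — reduce

Every state is either a pure shift/goto state or contains exactly one complete item and nothing to shift — no conflicts. The grammar is LR(0).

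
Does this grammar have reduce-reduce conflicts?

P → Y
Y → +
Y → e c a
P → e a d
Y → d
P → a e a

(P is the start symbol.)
Augment with P' → P and build the canonical LR(0) collection (I0 = CLOSURE({[P' → . P]}), then GOTO on every symbol after a dot until no new states appear). It has 13 states:
  I0: { [P → . Y], [P → . a e a], [P → . e a d], [P' → . P], [Y → . +], [Y → . d], [Y → . e c a] }  — shift
  I1: { [Y → + .] }  — reduce
  I2: { [P' → P .] }  — accept
  I3: { [P → Y .] }  — reduce
  I4: { [P → a . e a] }  — shift
  I5: { [Y → d .] }  — reduce
  I6: { [P → e . a d], [Y → e . c a] }  — shift
  I7: { [P → e a . d] }  — shift
  I8: { [Y → e c . a] }  — shift
  I9: { [Y → e c a .] }  — reduce
  I10: { [P → e a d .] }  — reduce
  I11: { [P → a e . a] }  — shift
  I12: { [P → a e a .] }  — reduce

No state contains more than one complete item.

Answer: No reduce-reduce conflicts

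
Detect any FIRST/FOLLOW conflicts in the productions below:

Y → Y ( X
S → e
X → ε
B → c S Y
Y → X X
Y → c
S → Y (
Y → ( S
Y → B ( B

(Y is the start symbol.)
A FIRST/FOLLOW conflict occurs when a non-terminal N has a nullable alternative N → β (β ⇒* ε) and another alternative N → α with FIRST(α) ∩ FOLLOW(N) ≠ ∅: on such a lookahead the parser cannot decide between expanding α and letting N vanish via β.

Nullable non-terminals: X, Y.
FIRST sets used below: FIRST(Y) = { '(', 'c', ε }, FIRST(X) = { ε }, FIRST(B) = { 'c' }
X has a nullable alternative but only one production, so nothing to check.

Y: nullable alternative(s) Y → X X; FOLLOW(Y) = { $, '(' }
  Y → Y ( X: FIRST \ {ε} = { '(', 'c' } — overlaps FOLLOW(Y) on { '(' }: CONFLICT
  Y → X X: FIRST \ {ε} = { } — this is the only nullable alternative, skip
  Y → c: FIRST \ {ε} = { 'c' } — disjoint from FOLLOW(Y)
  Y → ( S: FIRST \ {ε} = { '(' } — overlaps FOLLOW(Y) on { '(' }: CONFLICT
  Y → B ( B: FIRST \ {ε} = { 'c' } — disjoint from FOLLOW(Y)

B, S have no nullable alternative, so no FIRST/FOLLOW check is needed there.

So the grammar has 2 FIRST/FOLLOW conflicts (marked CONFLICT above).

Answer: Yes. Y → Y '(' X with FOLLOW(Y) on { '(' }; Y → '(' S with FOLLOW(Y) on { '(' }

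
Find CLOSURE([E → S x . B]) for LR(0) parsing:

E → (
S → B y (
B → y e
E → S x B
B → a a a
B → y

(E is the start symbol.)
{ [B → . a a a], [B → . y e], [B → . y], [E → S x . B] }

To compute CLOSURE, for each item [A → α.Bβ] where B is a non-terminal, add [B → .γ] for all productions B → γ; repeat for the newly added items until nothing changes.

Start with: [E → S x . B]
  [E → S x . B] has the dot before B: add [B → . y e], [B → . a a a], [B → . y]
No further items can be added.

CLOSURE = { [B → . a a a], [B → . y e], [B → . y], [E → S x . B] }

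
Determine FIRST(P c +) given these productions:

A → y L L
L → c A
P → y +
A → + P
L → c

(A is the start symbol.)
{ 'y' }

FIRST sets of the non-terminals involved (from the grammar, by fixed-point iteration):
  FIRST(P) = { 'y' }

To compute FIRST(P c +), process the symbols left to right:
Symbol P is a non-terminal. Add FIRST(P) \ {ε} = { 'y' }
P is not nullable (ε ∉ FIRST(P)), so stop here.
FIRST(P c +) = { 'y' }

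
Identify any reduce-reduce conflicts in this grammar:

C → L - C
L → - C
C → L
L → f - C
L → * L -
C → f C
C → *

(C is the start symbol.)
A reduce-reduce conflict occurs when an LR(0) state has two complete items [A → α .] and [B → β .] — both call for a reduction, and with no lookahead the parser cannot choose between them.

Augment with C' → C and build the canonical LR(0) collection (I0 = CLOSURE({[C' → . C]}), then GOTO on every symbol after a dot until no new states appear). It has 18 states:
  I0: { [C → . *], [C → . L - C], [C → . L], [C → . f C], [C' → . C], [L → . * L -], [L → . - C], [L → . f - C] }  — shift
  I1: { [C → * .], [L → * . L -], [L → . * L -], [L → . - C], [L → . f - C] }  — shift, reduce
  I2: { [C → . *], [C → . L - C], [C → . L], [C → . f C], [L → - . C], [L → . * L -], [L → . - C], [L → . f - C] }  — shift
  I3: { [C' → C .] }  — accept
  I4: { [C → L . - C], [C → L .] }  — shift, reduce
  I5: { [C → . *], [C → . L - C], [C → . L], [C → . f C], [C → f . C], [L → . * L -], [L → . - C], [L → . f - C], [L → f . - C] }  — shift
  I6: { [C → . *], [C → . L - C], [C → . L], [C → . f C], [L → - . C], [L → . * L -], [L → . - C], [L → . f - C], [L → f - . C] }  — shift
  I7: { [C → f C .] }  — reduce
  I8: { [L → - C .], [L → f - C .] }  — 2 reduces
  I9: { [C → . *], [C → . L - C], [C → . L], [C → . f C], [C → L - . C], [L → . * L -], [L → . - C], [L → . f - C] }  — shift
  I10: { [C → L - C .] }  — reduce
  I11: { [L → - C .] }  — reduce
  I12: { [L → * . L -], [L → . * L -], [L → . - C], [L → . f - C] }  — shift
  I13: { [L → * L . -] }  — shift
  I14: { [L → f . - C] }  — shift
  I15: { [C → . *], [C → . L - C], [C → . L], [C → . f C], [L → . * L -], [L → . - C], [L → . f - C], [L → f - . C] }  — shift
  I16: { [L → f - C .] }  — reduce
  I17: { [L → * L - .] }  — reduce

I8 contains complete items [L → - C .], [L → f - C .] — reduce-reduce conflict.

Answer: Yes — I8: [L → - C .] vs [L → f - C .]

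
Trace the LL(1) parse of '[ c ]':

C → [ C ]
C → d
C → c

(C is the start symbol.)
Stack is shown with the top on the left.

Stack    Input    Action
------------------------
C $      [ c ] $  output C → [ C ]
[ C ] $  [ c ] $  match '['
C ] $    c ] $    output C → c
c ] $    c ] $    match 'c'
] $      ] $      match ']'
$        $        accept

The string is accepted.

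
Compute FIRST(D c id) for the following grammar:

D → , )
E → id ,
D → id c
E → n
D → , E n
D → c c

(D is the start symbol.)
{ ',', 'c', 'id' }

FIRST sets of the non-terminals involved (from the grammar, by fixed-point iteration):
  FIRST(D) = { ',', 'c', 'id' }

To compute FIRST(D c id), process the symbols left to right:
Symbol D is a non-terminal. Add FIRST(D) \ {ε} = { ',', 'c', 'id' }
D is not nullable (ε ∉ FIRST(D)), so stop here.
FIRST(D c id) = { ',', 'c', 'id' }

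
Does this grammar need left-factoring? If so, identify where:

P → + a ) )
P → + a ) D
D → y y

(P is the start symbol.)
Yes, P has productions with common prefix '+ a )'

Left-factoring is needed when two productions for the same non-terminal
share a common prefix on the right-hand side.

Productions for P:
  P → + a ) )
  P → + a ) D

Found common prefix '+ a )' in productions for P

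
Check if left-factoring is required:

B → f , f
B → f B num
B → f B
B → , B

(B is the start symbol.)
Left-factoring is needed when two productions for the same non-terminal
share a common prefix on the right-hand side.

Productions for B:
  B → f , f
  B → f B num
  B → f B
  B → , B

Found common prefix 'f' in productions for B

Answer: Yes, B has productions with common prefix 'f'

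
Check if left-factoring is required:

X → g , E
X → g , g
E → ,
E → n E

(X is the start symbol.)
Left-factoring is needed when two productions for the same non-terminal
share a common prefix on the right-hand side.

Productions for X:
  X → g , E
  X → g , g
Productions for E:
  E → ,
  E → n E

Found common prefix 'g ,' in productions for X

Answer: Yes, X has productions with common prefix 'g ,'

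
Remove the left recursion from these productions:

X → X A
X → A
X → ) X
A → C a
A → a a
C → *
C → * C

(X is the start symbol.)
X → A X'
X → ) X X'
X' → A X'
X' → ε
A → C a
A → a a
C → *
C → * C

X is directly left-recursive. The standard transformation for
  A → A α₁ | ... | A α_m | β₁ | ... | β_n
is
  A  → β₁ A' | ... | β_n A'
  A' → α₁ A' | ... | α_m A' | ε

X → A becomes X → A X'
X → ) X becomes X → ) X X'
X → X A becomes X' → A X'
Add X' → ε

Productions for other non-terminals are unchanged:
  A → C a
  A → a a
  C → *
  C → * C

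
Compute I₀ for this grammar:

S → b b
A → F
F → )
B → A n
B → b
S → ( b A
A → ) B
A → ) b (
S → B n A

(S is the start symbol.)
{ [A → . ) B], [A → . ) b (], [A → . F], [B → . A n], [B → . b], [F → . )], [S → . ( b A], [S → . B n A], [S → . b b], [S' → . S] }

First, augment the grammar with S' → S
I₀ = CLOSURE({ [S' → . S] }):
  [S' → . S] has the dot before S: add [S → . b b], [S → . ( b A], [S → . B n A]
  [S → . B n A] has the dot before B: add [B → . A n], [B → . b]
  [B → . A n] has the dot before A: add [A → . F], [A → . ) B], [A → . ) b (]
  [A → . F] has the dot before F: add [F → . )]
No further items can be added.

I₀ = { [A → . ) B], [A → . ) b (], [A → . F], [B → . A n], [B → . b], [F → . )], [S → . ( b A], [S → . B n A], [S → . b b], [S' → . S] }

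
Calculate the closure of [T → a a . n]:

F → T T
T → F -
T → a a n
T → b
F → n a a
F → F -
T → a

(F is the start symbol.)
{ [T → a a . n] }

Start with: [T → a a . n]
The dot precedes the terminal n, so nothing is added.

CLOSURE = { [T → a a . n] }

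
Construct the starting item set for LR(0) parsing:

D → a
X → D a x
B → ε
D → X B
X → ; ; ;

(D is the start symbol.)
{ [D → . X B], [D → . a], [D' → . D], [X → . ; ; ;], [X → . D a x] }

First, augment the grammar with D' → D
I₀ = CLOSURE({ [D' → . D] }):
  [D' → . D] has the dot before D: add [D → . a], [D → . X B]
  [D → . X B] has the dot before X: add [X → . D a x], [X → . ; ; ;]
No further items can be added.

I₀ = { [D → . X B], [D → . a], [D' → . D], [X → . ; ; ;], [X → . D a x] }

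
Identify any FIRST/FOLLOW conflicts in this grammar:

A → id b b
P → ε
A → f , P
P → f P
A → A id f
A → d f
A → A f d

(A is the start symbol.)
Yes. P → f P with FOLLOW(P) on { 'f' }

Nullable non-terminals: P.

P: nullable alternative(s) P → ε; FOLLOW(P) = { $, 'f', 'id' }
  P → ε: FIRST \ {ε} = { } — this is the only nullable alternative, skip
  P → f P: FIRST \ {ε} = { 'f' } — overlaps FOLLOW(P) on { 'f' }: CONFLICT

A has no nullable alternative, so no FIRST/FOLLOW check is needed there.

So the grammar has 1 FIRST/FOLLOW conflict (marked CONFLICT above).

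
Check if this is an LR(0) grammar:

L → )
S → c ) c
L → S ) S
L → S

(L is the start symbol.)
No. Shift-reduce conflict between [L → S .] and [L → S . ) S]

Augment with L' → L and build the canonical LR(0) collection (I0 = CLOSURE({[L' → . L]}), then GOTO on every symbol after a dot until no new states appear). It has 9 states:
  I0: { [L → . )], [L → . S ) S], [L → . S], [L' → . L], [S → . c ) c] }  — shift
  I1: { [L → ) .] }  — reduce
  I2: { [L' → L .] }  — accept
  I3: { [L → S . ) S], [L → S .] }  — shift, reduce
  I4: { [S → c . ) c] }  — shift
  I5: { [S → c ) . c] }  — shift
  I6: { [S → c ) c .] }  — reduce
  I7: { [L → S ) . S], [S → . c ) c] }  — shift
  I8: { [L → S ) S .] }  — reduce

Conflict in state I3:
  Shift-reduce conflict between [L → S .] and [L → S . ) S]
So the grammar is NOT LR(0).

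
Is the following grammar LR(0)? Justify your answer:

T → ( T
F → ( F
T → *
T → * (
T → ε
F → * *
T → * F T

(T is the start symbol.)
No. Shift-reduce conflict between [T → .] and [T → . ( T]

A grammar is LR(0) if no state in the canonical LR(0) collection has:
  - both a shift item (dot before a terminal) and a complete item (shift-reduce conflict), or
  - two or more complete items (reduce-reduce conflict; the accept item [T' → T .] counts as a complete item here).

Augment with T' → T and build the canonical LR(0) collection (I0 = CLOSURE({[T' → . T]}), then GOTO on every symbol after a dot until no new states appear). It has 12 states:
  I0: { [T → . ( T], [T → . * (], [T → . * F T], [T → . *], [T → .], [T' → . T] }  — shift, reduce
  I1: { [T → ( . T], [T → . ( T], [T → . * (], [T → . * F T], [T → . *], [T → .] }  — shift, reduce
  I2: { [F → . ( F], [F → . * *], [T → * . (], [T → * . F T], [T → * .] }  — shift, reduce
  I3: { [T' → T .] }  — accept
  I4: { [F → ( . F], [F → . ( F], [F → . * *], [T → * ( .] }  — shift, reduce
  I5: { [F → * . *] }  — shift
  I6: { [T → * F . T], [T → . ( T], [T → . * (], [T → . * F T], [T → . *], [T → .] }  — shift, reduce
  I7: { [T → * F T .] }  — reduce
  I8: { [F → * * .] }  — reduce
  I9: { [F → ( . F], [F → . ( F], [F → . * *] }  — shift
  I10: { [F → ( F .] }  — reduce
  I11: { [T → ( T .] }  — reduce

Conflict in state I0:
  Shift-reduce conflict between [T → .] and [T → . ( T]
So the grammar is NOT LR(0).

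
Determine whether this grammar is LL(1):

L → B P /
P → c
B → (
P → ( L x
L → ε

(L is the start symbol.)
A grammar is LL(1) if for each non-terminal N with multiple productions, the predict sets of those productions are pairwise disjoint, where PREDICT(N → α) = (FIRST(α) \ {ε}) ∪ (FOLLOW(N) if α ⇒* ε).

Relevant sets:
  FIRST(B) = { '(' }
  FOLLOW(L) = { $, 'x' }

For L:
  PREDICT(L → B P '/') = { '(' }
  PREDICT(L → ε) = { $, 'x' }
For P:
  PREDICT(P → c) = { 'c' }
  PREDICT(P → '(' L x) = { '(' }
B has a single production, so nothing to check there.

All predict sets are disjoint. The grammar IS LL(1).

Answer: Yes, the grammar is LL(1).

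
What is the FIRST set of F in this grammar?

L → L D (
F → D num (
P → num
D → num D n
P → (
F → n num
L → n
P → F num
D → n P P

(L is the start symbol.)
To compute FIRST(F), examine every production with F on the left-hand side, reading each right-hand side left to right until a non-nullable symbol is reached.

FIRST sets of the other non-terminals involved (by the same procedure, iterated to a fixed point):
  FIRST(D) = { 'n', 'num' }

From F → D num (:
  - D is a non-terminal: add FIRST(D) \ {ε} = { 'n', 'num' }
    D is not nullable, so stop
From F → n num:
  - n is a terminal: add 'n' and stop

Collecting: FIRST(F) = { 'n', 'num' }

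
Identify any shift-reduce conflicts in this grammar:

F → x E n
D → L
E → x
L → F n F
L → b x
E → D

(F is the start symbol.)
Yes — I8: [E → x .] vs [E → . x]

A shift-reduce conflict occurs when an LR(0) state has both:
  - a complete (reduce) item [A → α .] (dot at the end), and
  - a shift item [B → β . c γ] (dot before a terminal).

Augment with F' → F and build the canonical LR(0) collection (I0 = CLOSURE({[F' → . F]}), then GOTO on every symbol after a dot until no new states appear). It has 13 states:
  I0: { [F → . x E n], [F' → . F] }  — shift
  I1: { [F' → F .] }  — accept
  I2: { [D → . L], [E → . D], [E → . x], [F → . x E n], [F → x . E n], [L → . F n F], [L → . b x] }  — shift
  I3: { [E → D .] }  — reduce
  I4: { [F → x E . n] }  — shift
  I5: { [L → F . n F] }  — shift
  I6: { [D → L .] }  — reduce
  I7: { [L → b . x] }  — shift
  I8: { [D → . L], [E → . D], [E → . x], [E → x .], [F → . x E n], [F → x . E n], [L → . F n F], [L → . b x] }  — shift, reduce
  I9: { [L → b x .] }  — reduce
  I10: { [F → . x E n], [L → F n . F] }  — shift
  I11: { [L → F n F .] }  — reduce
  I12: { [F → x E n .] }  — reduce

I8 contains reduce item [E → x .] and shift items [E → . x], [F → . x E n], [L → . b x] — shift-reduce conflict.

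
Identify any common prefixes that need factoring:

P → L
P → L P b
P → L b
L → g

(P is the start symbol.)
Yes, P has productions with common prefix 'L'

Left-factoring is needed when two productions for the same non-terminal
share a common prefix on the right-hand side.

Productions for P:
  P → L
  P → L P b
  P → L b

Found common prefix 'L' in productions for P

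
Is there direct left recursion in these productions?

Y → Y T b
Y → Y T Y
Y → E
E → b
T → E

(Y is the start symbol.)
Direct left recursion occurs when N → N α for some non-terminal N (the right-hand side begins with the left-hand side itself).

Y → Y T b: LEFT RECURSIVE (starts with Y)
Y → Y T Y: LEFT RECURSIVE (starts with Y)
Y → E: starts with E
E → b: starts with b
T → E: starts with E

The grammar has direct left recursion on: Y.

Answer: Yes, Y is left-recursive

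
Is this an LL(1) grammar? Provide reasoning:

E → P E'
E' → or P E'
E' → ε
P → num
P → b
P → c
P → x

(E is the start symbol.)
Relevant sets:
  FOLLOW(E') = { $ }

For E':
  PREDICT(E' → or P E') = { 'or' }
  PREDICT(E' → ε) = { $ }
For P:
  PREDICT(P → num) = { 'num' }
  PREDICT(P → b) = { 'b' }
  PREDICT(P → c) = { 'c' }
  PREDICT(P → x) = { 'x' }
E has a single production, so nothing to check there.

All predict sets are disjoint. The grammar IS LL(1).

Answer: Yes, the grammar is LL(1).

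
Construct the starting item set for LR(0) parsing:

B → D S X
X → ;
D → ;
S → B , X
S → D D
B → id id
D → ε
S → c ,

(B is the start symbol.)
First, augment the grammar with B' → B
I₀ = CLOSURE({ [B' → . B] }):
  [B' → . B] has the dot before B: add [B → . D S X], [B → . id id]
  [B → . D S X] has the dot before D: add [D → . ;], [D → .]
No further items can be added.

I₀ = { [B → . D S X], [B → . id id], [B' → . B], [D → . ;], [D → .] }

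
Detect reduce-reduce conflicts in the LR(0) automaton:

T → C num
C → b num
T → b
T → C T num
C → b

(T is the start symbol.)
Yes — I3: [C → b .] vs [T → b .]

A reduce-reduce conflict occurs when an LR(0) state has two complete items [A → α .] and [B → β .] — both call for a reduction, and with no lookahead the parser cannot choose between them.

Augment with T' → T and build the canonical LR(0) collection (I0 = CLOSURE({[T' → . T]}), then GOTO on every symbol after a dot until no new states appear). It has 8 states:
  I0: { [C → . b num], [C → . b], [T → . C T num], [T → . C num], [T → . b], [T' → . T] }  — shift
  I1: { [C → . b num], [C → . b], [T → . C T num], [T → . C num], [T → . b], [T → C . T num], [T → C . num] }  — shift
  I2: { [T' → T .] }  — accept
  I3: { [C → b . num], [C → b .], [T → b .] }  — shift, 2 reduces
  I4: { [C → b num .] }  — reduce
  I5: { [T → C T . num] }  — shift
  I6: { [T → C num .] }  — reduce
  I7: { [T → C T num .] }  — reduce

I3 contains complete items [C → b .], [T → b .] — reduce-reduce conflict.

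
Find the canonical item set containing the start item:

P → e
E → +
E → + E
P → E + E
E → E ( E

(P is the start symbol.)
First, augment the grammar with P' → P
I₀ = CLOSURE({ [P' → . P] }):
  [P' → . P] has the dot before P: add [P → . e], [P → . E + E]
  [P → . E + E] has the dot before E: add [E → . +], [E → . + E], [E → . E ( E]
No further items can be added.

I₀ = { [E → . + E], [E → . +], [E → . E ( E], [P → . E + E], [P → . e], [P' → . P] }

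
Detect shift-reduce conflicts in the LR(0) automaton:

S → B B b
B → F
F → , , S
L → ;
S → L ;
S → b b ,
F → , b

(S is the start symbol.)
No shift-reduce conflicts

A shift-reduce conflict occurs when an LR(0) state has both:
  - a complete (reduce) item [A → α .] (dot at the end), and
  - a shift item [B → β . c γ] (dot before a terminal).

Augment with S' → S and build the canonical LR(0) collection (I0 = CLOSURE({[S' → . S]}), then GOTO on every symbol after a dot until no new states appear). It has 16 states:
  I0: { [B → . F], [F → . , , S], [F → . , b], [L → . ;], [S → . B B b], [S → . L ;], [S → . b b ,], [S' → . S] }  — shift
  I1: { [F → , . , S], [F → , . b] }  — shift
  I2: { [L → ; .] }  — reduce
  I3: { [B → . F], [F → . , , S], [F → . , b], [S → B . B b] }  — shift
  I4: { [B → F .] }  — reduce
  I5: { [S → L . ;] }  — shift
  I6: { [S' → S .] }  — accept
  I7: { [S → b . b ,] }  — shift
  I8: { [S → b b . ,] }  — shift
  I9: { [S → b b , .] }  — reduce
  I10: { [S → L ; .] }  — reduce
  I11: { [S → B B . b] }  — shift
  I12: { [S → B B b .] }  — reduce
  I13: { [B → . F], [F → , , . S], [F → . , , S], [F → . , b], [L → . ;], [S → . B B b], [S → . L ;], [S → . b b ,] }  — shift
  I14: { [F → , b .] }  — reduce
  I15: { [F → , , S .] }  — reduce

No state contains both a complete item and a shift item.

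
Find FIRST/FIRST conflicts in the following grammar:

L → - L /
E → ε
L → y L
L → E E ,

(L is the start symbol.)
No FIRST/FIRST conflicts.

A FIRST/FIRST conflict occurs when two productions N → α and N → β for the same non-terminal have FIRST(α) ∩ FIRST(β) ≠ ∅ (with ε ∈ FIRST of a nullable right-hand side, so two nullable alternatives also conflict).

FIRST sets of the non-terminals at (or reachable through a nullable prefix from) the front of some alternative:
  FIRST(E) = { ε }

Productions for L:
  L → - L /: FIRST = { '-' }
  L → y L: FIRST = { 'y' }
  L → E E ,: FIRST = { ',' }
E has only one production, so no FIRST/FIRST conflict is possible there.

All alternatives of each non-terminal have pairwise disjoint FIRST sets.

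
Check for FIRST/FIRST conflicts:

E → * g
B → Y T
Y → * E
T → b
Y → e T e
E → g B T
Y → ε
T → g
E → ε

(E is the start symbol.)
A FIRST/FIRST conflict occurs when two productions N → α and N → β for the same non-terminal have FIRST(α) ∩ FIRST(β) ≠ ∅ (with ε ∈ FIRST of a nullable right-hand side, so two nullable alternatives also conflict).

Productions for E:
  E → * g: FIRST = { '*' }
  E → g B T: FIRST = { 'g' }
  E → ε: FIRST = { ε }
Productions for Y:
  Y → * E: FIRST = { '*' }
  Y → e T e: FIRST = { 'e' }
  Y → ε: FIRST = { ε }
Productions for T:
  T → b: FIRST = { 'b' }
  T → g: FIRST = { 'g' }
B has only one production, so no FIRST/FIRST conflict is possible there.

All alternatives of each non-terminal have pairwise disjoint FIRST sets.

Answer: No FIRST/FIRST conflicts.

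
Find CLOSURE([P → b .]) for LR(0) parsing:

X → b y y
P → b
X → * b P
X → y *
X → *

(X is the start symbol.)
{ [P → b .] }

To compute CLOSURE, for each item [A → α.Bβ] where B is a non-terminal, add [B → .γ] for all productions B → γ; repeat for the newly added items until nothing changes.

Start with: [P → b .]
The dot is at the end, so nothing is added.

CLOSURE = { [P → b .] }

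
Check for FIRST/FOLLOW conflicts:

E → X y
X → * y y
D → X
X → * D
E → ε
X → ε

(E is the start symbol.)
No FIRST/FOLLOW conflicts.

A FIRST/FOLLOW conflict occurs when a non-terminal N has a nullable alternative N → β (β ⇒* ε) and another alternative N → α with FIRST(α) ∩ FOLLOW(N) ≠ ∅: on such a lookahead the parser cannot decide between expanding α and letting N vanish via β.

Nullable non-terminals: D, E, X.
FIRST sets used below: FIRST(X) = { '*', ε }
D has a nullable alternative but only one production, so nothing to check.

E: nullable alternative(s) E → ε; FOLLOW(E) = { $ }
  E → X y: FIRST \ {ε} = { '*', 'y' } — disjoint from FOLLOW(E)
  E → ε: FIRST \ {ε} = { } — this is the only nullable alternative, skip

X: nullable alternative(s) X → ε; FOLLOW(X) = { 'y' }
  X → * y y: FIRST \ {ε} = { '*' } — disjoint from FOLLOW(X)
  X → * D: FIRST \ {ε} = { '*' } — disjoint from FOLLOW(X)
  X → ε: FIRST \ {ε} = { } — this is the only nullable alternative, skip

No FIRST/FOLLOW conflicts found.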